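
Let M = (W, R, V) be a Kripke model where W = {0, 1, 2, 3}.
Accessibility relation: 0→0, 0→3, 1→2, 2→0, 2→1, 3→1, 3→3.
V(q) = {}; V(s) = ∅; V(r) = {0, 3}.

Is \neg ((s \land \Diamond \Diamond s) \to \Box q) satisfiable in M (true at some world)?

Let φ = \neg ((s \land \Diamond \Diamond s) \to \Box q). Evaluate φ at each world:
  0 (successors {0, 3}): φ is false.
  1 (successors {2}): φ is false.
  2 (successors {0, 1}): φ is false.
  3 (successors {1, 3}): φ is false.
For instance, at 2:
  At 2: (s \land \Diamond \Diamond s) \to \Box q is true, so \neg ((s \land \Diamond \Diamond s) \to \Box q) is false.
    At 2: s \land \Diamond \Diamond s is false, \Box q is false, so (s \land \Diamond \Diamond s) \to \Box q is true.
      At 2: s is false, \Diamond \Diamond s is false, so s \land \Diamond \Diamond s is false.
      At 2: \Box q requires q at every successor {0, 1}.
        q fails at 0, so \Box q is false at 2.

No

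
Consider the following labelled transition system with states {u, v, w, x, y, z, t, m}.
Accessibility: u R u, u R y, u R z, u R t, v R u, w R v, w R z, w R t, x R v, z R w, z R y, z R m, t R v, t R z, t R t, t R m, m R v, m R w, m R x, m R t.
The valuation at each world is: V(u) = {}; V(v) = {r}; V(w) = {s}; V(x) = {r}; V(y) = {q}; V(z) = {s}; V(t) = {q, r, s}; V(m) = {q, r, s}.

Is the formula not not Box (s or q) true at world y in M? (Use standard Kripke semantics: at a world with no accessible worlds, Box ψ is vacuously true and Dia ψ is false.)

At y: not Box (s or q) is false, so not not Box (s or q) is true.
  At y: Box (s or q) is true, so not Box (s or q) is false.
    At y: no accessible worlds, so Box (s or q) holds vacuously.

Yes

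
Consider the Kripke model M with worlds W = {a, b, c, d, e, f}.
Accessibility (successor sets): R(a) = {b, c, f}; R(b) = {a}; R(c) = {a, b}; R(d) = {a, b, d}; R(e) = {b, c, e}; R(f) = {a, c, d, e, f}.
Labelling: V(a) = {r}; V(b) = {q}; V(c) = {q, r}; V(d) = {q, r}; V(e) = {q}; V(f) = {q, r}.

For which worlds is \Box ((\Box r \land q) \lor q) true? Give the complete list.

Let φ = \Box ((\Box r \land q) \lor q). Evaluate φ at each world:
  a (successors {b, c, f}): φ is true.
  b (successors {a}): φ is false.
  c (successors {a, b}): φ is false.
  d (successors {a, b, d}): φ is false.
  e (successors {b, c, e}): φ is true.
  f (successors {a, c, d, e, f}): φ is false.
For instance, at a:
  At a: \Box ((\Box r \land q) \lor q) requires (\Box r \land q) \lor q at every successor {b, c, f}.
      At b: \Box r \land q is true, q is true, so (\Box r \land q) \lor q is true.
      At c: \Box r \land q is false, q is true, so (\Box r \land q) \lor q is true.
      At f: \Box r \land q is false, q is true, so (\Box r \land q) \lor q is true.
  So \Box ((\Box r \land q) \lor q) is true at a.
Satisfying worlds: {a, e}

a, e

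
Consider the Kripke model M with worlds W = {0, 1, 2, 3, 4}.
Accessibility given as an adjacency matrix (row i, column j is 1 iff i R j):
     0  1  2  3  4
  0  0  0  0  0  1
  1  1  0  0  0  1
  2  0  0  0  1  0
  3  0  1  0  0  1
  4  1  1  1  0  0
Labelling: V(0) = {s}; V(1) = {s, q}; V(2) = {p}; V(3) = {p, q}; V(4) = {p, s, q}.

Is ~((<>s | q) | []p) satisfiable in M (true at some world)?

No

Let φ = ~((<>s | q) | []p). Evaluate φ at each world:
  0 (successors {4}): φ is false.
  1 (successors {0, 4}): φ is false.
  2 (successors {3}): φ is false.
  3 (successors {1, 4}): φ is false.
  4 (successors {0, 1, 2}): φ is false.
For instance, at 3:
  At 3: (<>s | q) | []p is true, so ~((<>s | q) | []p) is false.
    At 3: <>s | q is true, []p is false, so (<>s | q) | []p is true.
      At 3: <>s is true, q is true, so <>s | q is true.
      At 3: []p requires p at every successor {1, 4}.
        p fails at 1, so []p is false at 3.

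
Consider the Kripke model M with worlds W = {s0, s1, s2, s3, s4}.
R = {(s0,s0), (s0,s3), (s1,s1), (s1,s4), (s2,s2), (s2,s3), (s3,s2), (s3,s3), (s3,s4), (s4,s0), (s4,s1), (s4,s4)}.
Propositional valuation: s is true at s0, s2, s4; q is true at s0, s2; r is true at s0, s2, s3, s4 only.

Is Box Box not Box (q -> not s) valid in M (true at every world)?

No

Let φ = Box Box not Box (q -> not s). Evaluate φ at each world:
  s0 (successors {s0, s3}): φ is true.
  s1 (successors {s1, s4}): φ is false.
  s2 (successors {s2, s3}): φ is true.
  s3 (successors {s2, s3, s4}): φ is false.
  s4 (successors {s0, s1, s4}): φ is false.
Detail at s1 (counterexample):
  At s1: Box Box not Box (q -> not s) requires Box not Box (q -> not s) at every successor {s1, s4}.
    Box not Box (q -> not s) fails at s1, so Box Box not Box (q -> not s) is false at s1.
      At s1: Box not Box (q -> not s) requires not Box (q -> not s) at every successor {s1, s4}.
        not Box (q -> not s) fails at s1, so Box not Box (q -> not s) is false at s1.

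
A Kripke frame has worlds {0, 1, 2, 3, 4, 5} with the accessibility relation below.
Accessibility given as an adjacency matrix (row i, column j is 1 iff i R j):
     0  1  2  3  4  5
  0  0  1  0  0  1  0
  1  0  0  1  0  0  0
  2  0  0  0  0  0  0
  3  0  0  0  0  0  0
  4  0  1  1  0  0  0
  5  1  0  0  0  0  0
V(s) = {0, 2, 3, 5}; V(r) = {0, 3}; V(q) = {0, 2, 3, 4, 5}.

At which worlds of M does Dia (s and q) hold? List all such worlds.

Recall that Dia ψ holds at a world iff ψ holds at some accessible world.
Let φ = Dia (s and q). Evaluate φ at each world:
  0 (successors {1, 4}): φ is false.
  1 (successors {2}): φ is true.
  2 (successors ∅): φ is false.
  3 (successors ∅): φ is false.
  4 (successors {1, 2}): φ is true.
  5 (successors {0}): φ is true.
For instance, at 5:
  At 5: Dia (s and q) requires s and q at some successor in {0}.
    s and q holds at 0, so Dia (s and q) is true at 5.
Satisfying worlds: {1, 4, 5}

1, 4, 5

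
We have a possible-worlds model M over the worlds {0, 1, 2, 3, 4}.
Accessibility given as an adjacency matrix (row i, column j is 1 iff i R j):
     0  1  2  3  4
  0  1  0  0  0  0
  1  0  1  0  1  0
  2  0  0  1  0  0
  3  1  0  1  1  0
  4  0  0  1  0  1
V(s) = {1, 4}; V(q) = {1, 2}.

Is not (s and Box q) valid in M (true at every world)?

Yes

Recall that Box ψ holds at a world iff ψ holds at every accessible world, and Dia ψ holds iff ψ holds at some accessible world.
Let φ = not (s and Box q). Evaluate φ at each world:
  0 (successors {0}): φ is true.
  1 (successors {1, 3}): φ is true.
  2 (successors {2}): φ is true.
  3 (successors {0, 2, 3}): φ is true.
  4 (successors {2, 4}): φ is true.
For instance, at 4:
  At 4: s and Box q is false, so not (s and Box q) is true.
    At 4: s is true, Box q is false, so s and Box q is false.
      At 4: Box q requires q at every successor {2, 4}.
        q fails at 4, so Box q is false at 4.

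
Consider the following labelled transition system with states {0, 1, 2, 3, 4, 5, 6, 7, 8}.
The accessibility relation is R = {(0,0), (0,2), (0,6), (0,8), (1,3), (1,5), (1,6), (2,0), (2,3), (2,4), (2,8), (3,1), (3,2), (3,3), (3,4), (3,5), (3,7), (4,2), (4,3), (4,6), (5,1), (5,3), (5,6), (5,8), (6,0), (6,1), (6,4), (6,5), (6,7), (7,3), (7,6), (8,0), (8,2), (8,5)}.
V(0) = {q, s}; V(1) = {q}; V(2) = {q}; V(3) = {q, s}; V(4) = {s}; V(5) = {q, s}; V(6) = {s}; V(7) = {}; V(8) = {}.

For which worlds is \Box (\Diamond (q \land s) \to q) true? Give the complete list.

Recall that \Box ψ holds at a world iff ψ holds at every accessible world, and \Diamond ψ holds iff ψ holds at some accessible world.
Let φ = \Box (\Diamond (q \land s) \to q). Evaluate φ at each world:
  0 (successors {0, 2, 6, 8}): φ is false.
  1 (successors {3, 5, 6}): φ is false.
  2 (successors {0, 3, 4, 8}): φ is false.
  3 (successors {1, 2, 3, 4, 5, 7}): φ is false.
  4 (successors {2, 3, 6}): φ is false.
  5 (successors {1, 3, 6, 8}): φ is false.
  6 (successors {0, 1, 4, 5, 7}): φ is false.
  7 (successors {3, 6}): φ is false.
  8 (successors {0, 2, 5}): φ is true.
For instance, at 1:
  At 1: \Box (\Diamond (q \land s) \to q) requires \Diamond (q \land s) \to q at every successor {3, 5, 6}.
    \Diamond (q \land s) \to q fails at 6, so \Box (\Diamond (q \land s) \to q) is false at 1.
      At 6: \Diamond (q \land s) is true, q is false, so \Diamond (q \land s) \to q is false.
Satisfying worlds: {8}

8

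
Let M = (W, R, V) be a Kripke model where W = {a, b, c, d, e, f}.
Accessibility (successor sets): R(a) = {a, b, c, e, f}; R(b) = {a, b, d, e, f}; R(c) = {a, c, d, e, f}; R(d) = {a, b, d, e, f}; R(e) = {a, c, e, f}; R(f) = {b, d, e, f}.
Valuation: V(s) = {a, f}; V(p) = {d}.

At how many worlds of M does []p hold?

0

Let φ = []p. Evaluate φ at each world:
  a (successors {a, b, c, e, f}): φ is false.
  b (successors {a, b, d, e, f}): φ is false.
  c (successors {a, c, d, e, f}): φ is false.
  d (successors {a, b, d, e, f}): φ is false.
  e (successors {a, c, e, f}): φ is false.
  f (successors {b, d, e, f}): φ is false.
For instance, at e:
  At e: []p requires p at every successor {a, c, e, f}.
    p fails at a, so []p is false at e.
Satisfying worlds: none.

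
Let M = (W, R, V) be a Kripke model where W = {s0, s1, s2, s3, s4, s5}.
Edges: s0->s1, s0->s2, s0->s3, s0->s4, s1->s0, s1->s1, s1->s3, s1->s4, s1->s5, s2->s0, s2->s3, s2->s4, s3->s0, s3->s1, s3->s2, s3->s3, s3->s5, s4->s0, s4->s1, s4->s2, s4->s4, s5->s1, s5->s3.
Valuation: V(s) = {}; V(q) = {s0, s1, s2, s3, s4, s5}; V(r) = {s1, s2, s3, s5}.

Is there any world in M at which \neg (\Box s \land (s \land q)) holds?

Recall that \Box ψ holds at a world iff ψ holds at every accessible world, and \Diamond ψ holds iff ψ holds at some accessible world.
Let φ = \neg (\Box s \land (s \land q)). Evaluate φ at each world:
  s0 (successors {s1, s2, s3, s4}): φ is true.
  s1 (successors {s0, s1, s3, s4, s5}): φ is true.
  s2 (successors {s0, s3, s4}): φ is true.
  s3 (successors {s0, s1, s2, s3, s5}): φ is true.
  s4 (successors {s0, s1, s2, s4}): φ is true.
  s5 (successors {s1, s3}): φ is true.
Detail at s0 (witness):
  At s0: \Box s \land (s \land q) is false, so \neg (\Box s \land (s \land q)) is true.
    At s0: \Box s is false, s \land q is false, so \Box s \land (s \land q) is false.
      At s0: \Box s requires s at every successor {s1, s2, s3, s4}.
        s fails at s1, so \Box s is false at s0.

Yes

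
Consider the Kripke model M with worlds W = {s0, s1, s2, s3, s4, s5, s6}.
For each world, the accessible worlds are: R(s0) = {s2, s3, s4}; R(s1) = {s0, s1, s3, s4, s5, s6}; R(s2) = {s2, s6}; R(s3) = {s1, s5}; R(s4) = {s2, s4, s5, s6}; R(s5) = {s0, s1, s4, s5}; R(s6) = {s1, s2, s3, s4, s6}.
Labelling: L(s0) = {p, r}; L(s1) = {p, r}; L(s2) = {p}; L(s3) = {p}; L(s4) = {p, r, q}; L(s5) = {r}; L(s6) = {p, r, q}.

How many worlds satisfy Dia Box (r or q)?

6

Recall that Box ψ holds at a world iff ψ holds at every accessible world, and Dia ψ holds iff ψ holds at some accessible world.
Let φ = Dia Box (r or q). Evaluate φ at each world:
  s0 (successors {s2, s3, s4}): φ is true.
  s1 (successors {s0, s1, s3, s4, s5, s6}): φ is true.
  s2 (successors {s2, s6}): φ is false.
  s3 (successors {s1, s5}): φ is true.
  s4 (successors {s2, s4, s5, s6}): φ is true.
  s5 (successors {s0, s1, s4, s5}): φ is true.
  s6 (successors {s1, s2, s3, s4, s6}): φ is true.
For instance, at s4:
  At s4: Dia Box (r or q) requires Box (r or q) at some successor in {s2, s4, s5, s6}.
    Box (r or q) holds at s5, so Dia Box (r or q) is true at s4.
      At s5: Box (r or q) requires r or q at every successor {s0, s1, s4, s5}.
        At s0: r or q is true.
        At s1: r or q is true.
        At s4: r or q is true.
        At s5: r or q is true.
      So Box (r or q) is true at s5.
Satisfying worlds: {s0, s1, s3, s4, s5, s6}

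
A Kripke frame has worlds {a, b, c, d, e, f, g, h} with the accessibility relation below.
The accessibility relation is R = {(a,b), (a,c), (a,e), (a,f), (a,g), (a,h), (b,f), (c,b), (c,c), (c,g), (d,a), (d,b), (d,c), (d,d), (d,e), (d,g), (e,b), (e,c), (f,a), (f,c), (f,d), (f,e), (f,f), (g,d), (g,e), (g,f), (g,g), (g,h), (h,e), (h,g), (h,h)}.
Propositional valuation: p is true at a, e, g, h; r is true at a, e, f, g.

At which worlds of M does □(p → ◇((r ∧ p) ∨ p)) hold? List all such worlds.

Let φ = □(p → ◇((r ∧ p) ∨ p)). Evaluate φ at each world:
  a (successors {b, c, e, f, g, h}): φ is false.
  b (successors {f}): φ is true.
  c (successors {b, c, g}): φ is true.
  d (successors {a, b, c, d, e, g}): φ is false.
  e (successors {b, c}): φ is true.
  f (successors {a, c, d, e, f}): φ is false.
  g (successors {d, e, f, g, h}): φ is false.
  h (successors {e, g, h}): φ is false.
For instance, at h:
  At h: □(p → ◇((r ∧ p) ∨ p)) requires p → ◇((r ∧ p) ∨ p) at every successor {e, g, h}.
    p → ◇((r ∧ p) ∨ p) fails at e, so □(p → ◇((r ∧ p) ∨ p)) is false at h.
      At e: p is true, ◇((r ∧ p) ∨ p) is false, so p → ◇((r ∧ p) ∨ p) is false.
Satisfying worlds: {b, c, e}

b, c, e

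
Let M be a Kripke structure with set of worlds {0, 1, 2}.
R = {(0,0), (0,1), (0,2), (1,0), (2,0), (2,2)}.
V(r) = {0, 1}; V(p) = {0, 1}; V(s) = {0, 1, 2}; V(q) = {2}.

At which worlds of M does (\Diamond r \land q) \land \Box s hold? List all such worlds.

Let φ = (\Diamond r \land q) \land \Box s. Evaluate φ at each world:
  0 (successors {0, 1, 2}): φ is false.
  1 (successors {0}): φ is false.
  2 (successors {0, 2}): φ is true.
For instance, at 0:
  At 0: \Diamond r \land q is false, \Box s is true, so (\Diamond r \land q) \land \Box s is false.
    At 0: \Diamond r is true, q is false, so \Diamond r \land q is false.
      At 0: \Diamond r requires r at some successor in {0, 1, 2}.
        r holds at 0, so \Diamond r is true at 0.
    At 0: \Box s requires s at every successor {0, 1, 2}.
      At 0: s is true.
      At 1: s is true.
      At 2: s is true.
    So \Box s is true at 0.
Satisfying worlds: {2}

2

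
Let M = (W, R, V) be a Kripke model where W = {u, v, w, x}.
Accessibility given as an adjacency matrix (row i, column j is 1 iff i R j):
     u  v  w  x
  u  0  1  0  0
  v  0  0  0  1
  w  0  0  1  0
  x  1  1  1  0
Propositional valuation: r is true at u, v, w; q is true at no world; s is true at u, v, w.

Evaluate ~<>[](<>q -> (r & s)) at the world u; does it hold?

No

At u: <>[](<>q -> (r & s)) is true, so ~<>[](<>q -> (r & s)) is false.
  At u: <>[](<>q -> (r & s)) requires [](<>q -> (r & s)) at some successor in {v}.
    [](<>q -> (r & s)) holds at v, so <>[](<>q -> (r & s)) is true at u.
      At v: [](<>q -> (r & s)) requires <>q -> (r & s) at every successor {x}.
        At x: <>q -> (r & s) is true.
      So [](<>q -> (r & s)) is true at v.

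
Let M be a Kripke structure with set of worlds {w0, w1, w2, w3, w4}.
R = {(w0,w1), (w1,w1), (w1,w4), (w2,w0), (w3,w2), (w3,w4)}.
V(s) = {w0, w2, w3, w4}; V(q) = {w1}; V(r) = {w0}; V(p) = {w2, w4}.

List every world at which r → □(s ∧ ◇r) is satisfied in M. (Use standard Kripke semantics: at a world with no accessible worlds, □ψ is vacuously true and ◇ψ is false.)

Let φ = r → □(s ∧ ◇r). Evaluate φ at each world:
  w0 (successors {w1}): φ is false.
  w1 (successors {w1, w4}): φ is true.
  w2 (successors {w0}): φ is true.
  w3 (successors {w2, w4}): φ is true.
  w4 (successors ∅): φ is true.
For instance, at w1:
  At w1: r is false, □(s ∧ ◇r) is false, so r → □(s ∧ ◇r) is true.
    At w1: □(s ∧ ◇r) requires s ∧ ◇r at every successor {w1, w4}.
      s ∧ ◇r fails at w1, so □(s ∧ ◇r) is false at w1.
Satisfying worlds: {w1, w2, w3, w4}

w1, w2, w3, w4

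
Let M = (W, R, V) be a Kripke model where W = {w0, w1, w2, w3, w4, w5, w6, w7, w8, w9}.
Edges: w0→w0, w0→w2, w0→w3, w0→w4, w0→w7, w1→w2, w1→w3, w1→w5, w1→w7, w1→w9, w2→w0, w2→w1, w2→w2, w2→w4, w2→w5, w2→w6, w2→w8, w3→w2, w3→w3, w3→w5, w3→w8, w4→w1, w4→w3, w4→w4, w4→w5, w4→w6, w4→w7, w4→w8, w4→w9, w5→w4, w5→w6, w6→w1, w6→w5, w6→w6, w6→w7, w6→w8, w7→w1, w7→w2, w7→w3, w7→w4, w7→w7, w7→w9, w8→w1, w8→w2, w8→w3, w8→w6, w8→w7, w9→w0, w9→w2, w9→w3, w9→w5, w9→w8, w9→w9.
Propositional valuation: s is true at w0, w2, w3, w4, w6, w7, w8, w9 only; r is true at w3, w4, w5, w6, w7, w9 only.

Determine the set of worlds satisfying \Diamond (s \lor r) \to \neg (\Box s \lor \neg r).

w3, w4, w6, w7, w9

Let φ = \Diamond (s \lor r) \to \neg (\Box s \lor \neg r). Evaluate φ at each world:
  w0 (successors {w0, w2, w3, w4, w7}): φ is false.
  w1 (successors {w2, w3, w5, w7, w9}): φ is false.
  w2 (successors {w0, w1, w2, w4, w5, w6, w8}): φ is false.
  w3 (successors {w2, w3, w5, w8}): φ is true.
  w4 (successors {w1, w3, w4, w5, w6, w7, w8, w9}): φ is true.
  w5 (successors {w4, w6}): φ is false.
  w6 (successors {w1, w5, w6, w7, w8}): φ is true.
  w7 (successors {w1, w2, w3, w4, w7, w9}): φ is true.
  w8 (successors {w1, w2, w3, w6, w7}): φ is false.
  w9 (successors {w0, w2, w3, w5, w8, w9}): φ is true.
For instance, at w9:
  At w9: \Diamond (s \lor r) is true, \neg (\Box s \lor \neg r) is true, so \Diamond (s \lor r) \to \neg (\Box s \lor \neg r) is true.
    At w9: \Diamond (s \lor r) requires s \lor r at some successor in {w0, w2, w3, w5, w8, w9}.
      s \lor r holds at w0, so \Diamond (s \lor r) is true at w9.
    At w9: \Box s \lor \neg r is false, so \neg (\Box s \lor \neg r) is true.
      At w9: \Box s is false, \neg r is false, so \Box s \lor \neg r is false.
Satisfying worlds: {w3, w4, w6, w7, w9}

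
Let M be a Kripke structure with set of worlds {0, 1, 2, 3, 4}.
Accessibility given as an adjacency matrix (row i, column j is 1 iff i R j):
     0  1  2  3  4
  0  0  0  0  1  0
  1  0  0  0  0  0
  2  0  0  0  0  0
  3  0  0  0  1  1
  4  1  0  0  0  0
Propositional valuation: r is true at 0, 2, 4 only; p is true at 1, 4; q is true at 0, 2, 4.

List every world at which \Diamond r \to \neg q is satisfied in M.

Let φ = \Diamond r \to \neg q. Evaluate φ at each world:
  0 (successors {3}): φ is true.
  1 (successors ∅): φ is true.
  2 (successors ∅): φ is true.
  3 (successors {3, 4}): φ is true.
  4 (successors {0}): φ is false.
For instance, at 3:
  At 3: \Diamond r is true, \neg q is true, so \Diamond r \to \neg q is true.
    At 3: \Diamond r requires r at some successor in {3, 4}.
      r holds at 4, so \Diamond r is true at 3.
Satisfying worlds: {0, 1, 2, 3}

0, 1, 2, 3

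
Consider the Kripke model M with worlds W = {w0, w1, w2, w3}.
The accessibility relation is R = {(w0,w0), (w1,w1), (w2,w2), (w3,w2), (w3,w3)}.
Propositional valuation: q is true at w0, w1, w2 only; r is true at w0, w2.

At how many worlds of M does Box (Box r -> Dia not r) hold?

Let φ = Box (Box r -> Dia not r). Evaluate φ at each world:
  w0 (successors {w0}): φ is false.
  w1 (successors {w1}): φ is true.
  w2 (successors {w2}): φ is false.
  w3 (successors {w2, w3}): φ is false.
For instance, at w2:
  At w2: Box (Box r -> Dia not r) requires Box r -> Dia not r at every successor {w2}.
    Box r -> Dia not r fails at w2, so Box (Box r -> Dia not r) is false at w2.
      At w2: Box r is true, Dia not r is false, so Box r -> Dia not r is false.
Satisfying worlds: {w1}

1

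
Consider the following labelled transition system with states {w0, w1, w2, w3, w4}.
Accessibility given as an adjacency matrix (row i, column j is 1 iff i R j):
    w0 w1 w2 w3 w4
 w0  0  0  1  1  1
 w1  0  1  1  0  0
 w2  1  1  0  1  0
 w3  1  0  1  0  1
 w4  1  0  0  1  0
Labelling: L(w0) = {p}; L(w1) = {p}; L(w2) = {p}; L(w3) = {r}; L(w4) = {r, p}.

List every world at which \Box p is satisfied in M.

Let φ = \Box p. Evaluate φ at each world:
  w0 (successors {w2, w3, w4}): φ is false.
  w1 (successors {w1, w2}): φ is true.
  w2 (successors {w0, w1, w3}): φ is false.
  w3 (successors {w0, w2, w4}): φ is true.
  w4 (successors {w0, w3}): φ is false.
For instance, at w4:
  At w4: \Box p requires p at every successor {w0, w3}.
    p fails at w3, so \Box p is false at w4.
Satisfying worlds: {w1, w3}

w1, w3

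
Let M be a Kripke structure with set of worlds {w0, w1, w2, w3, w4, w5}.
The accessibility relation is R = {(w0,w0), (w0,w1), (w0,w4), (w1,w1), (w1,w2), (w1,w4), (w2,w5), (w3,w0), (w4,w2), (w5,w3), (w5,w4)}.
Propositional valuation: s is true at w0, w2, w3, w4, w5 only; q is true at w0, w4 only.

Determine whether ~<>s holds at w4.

Recall that <>ψ holds at a world iff ψ holds at some accessible world.
At w4: <>s is true, so ~<>s is false.
  At w4: <>s requires s at some successor in {w2}.
    s holds at w2, so <>s is true at w4.

No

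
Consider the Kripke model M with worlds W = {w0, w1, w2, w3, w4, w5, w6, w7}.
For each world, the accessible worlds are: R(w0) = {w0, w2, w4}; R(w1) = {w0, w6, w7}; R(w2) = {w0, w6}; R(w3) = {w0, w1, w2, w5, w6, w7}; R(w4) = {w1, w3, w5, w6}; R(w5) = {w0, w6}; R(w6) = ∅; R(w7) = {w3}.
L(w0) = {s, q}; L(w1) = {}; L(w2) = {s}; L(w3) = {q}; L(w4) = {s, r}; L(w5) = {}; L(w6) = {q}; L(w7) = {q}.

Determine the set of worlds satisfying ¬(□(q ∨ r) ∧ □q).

w0, w3, w4

Let φ = ¬(□(q ∨ r) ∧ □q). Evaluate φ at each world:
  w0 (successors {w0, w2, w4}): φ is true.
  w1 (successors {w0, w6, w7}): φ is false.
  w2 (successors {w0, w6}): φ is false.
  w3 (successors {w0, w1, w2, w5, w6, w7}): φ is true.
  w4 (successors {w1, w3, w5, w6}): φ is true.
  w5 (successors {w0, w6}): φ is false.
  w6 (successors ∅): φ is false.
  w7 (successors {w3}): φ is false.
For instance, at w5:
  At w5: □(q ∨ r) ∧ □q is true, so ¬(□(q ∨ r) ∧ □q) is false.
    At w5: □(q ∨ r) is true, □q is true, so □(q ∨ r) ∧ □q is true.
      At w5: □(q ∨ r) requires q ∨ r at every successor {w0, w6}.
        At w0: q ∨ r is true.
        At w6: q ∨ r is true.
      So □(q ∨ r) is true at w5.
      At w5: □q requires q at every successor {w0, w6}.
        At w0: q is true.
        At w6: q is true.
      So □q is true at w5.
Satisfying worlds: {w0, w3, w4}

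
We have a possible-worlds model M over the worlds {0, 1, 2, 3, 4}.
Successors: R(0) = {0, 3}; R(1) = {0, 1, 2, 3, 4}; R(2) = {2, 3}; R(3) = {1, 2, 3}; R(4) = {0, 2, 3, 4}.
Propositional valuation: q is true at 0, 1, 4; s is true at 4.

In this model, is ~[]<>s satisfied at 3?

Recall that []ψ holds at a world iff ψ holds at every accessible world, and <>ψ holds iff ψ holds at some accessible world.
At 3: []<>s is false, so ~[]<>s is true.
  At 3: []<>s requires <>s at every successor {1, 2, 3}.
    <>s fails at 2, so []<>s is false at 3.
      At 2: <>s requires s at some successor in {2, 3}.
        At 2: s is false.
        At 3: s is false.
      So <>s is false at 2.

Yes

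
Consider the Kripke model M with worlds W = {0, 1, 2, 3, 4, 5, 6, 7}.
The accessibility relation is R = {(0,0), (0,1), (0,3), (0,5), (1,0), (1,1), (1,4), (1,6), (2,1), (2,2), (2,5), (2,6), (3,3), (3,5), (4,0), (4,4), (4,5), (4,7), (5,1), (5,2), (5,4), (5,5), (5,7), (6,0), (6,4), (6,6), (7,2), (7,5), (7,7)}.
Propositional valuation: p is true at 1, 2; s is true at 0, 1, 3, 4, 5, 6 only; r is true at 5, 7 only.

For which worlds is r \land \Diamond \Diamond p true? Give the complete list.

Let φ = r \land \Diamond \Diamond p. Evaluate φ at each world:
  0 (successors {0, 1, 3, 5}): φ is false.
  1 (successors {0, 1, 4, 6}): φ is false.
  2 (successors {1, 2, 5, 6}): φ is false.
  3 (successors {3, 5}): φ is false.
  4 (successors {0, 4, 5, 7}): φ is false.
  5 (successors {1, 2, 4, 5, 7}): φ is true.
  6 (successors {0, 4, 6}): φ is false.
  7 (successors {2, 5, 7}): φ is true.
For instance, at 1:
  At 1: r is false, \Diamond \Diamond p is true, so r \land \Diamond \Diamond p is false.
    At 1: \Diamond \Diamond p requires \Diamond p at some successor in {0, 1, 4, 6}.
      \Diamond p holds at 0, so \Diamond \Diamond p is true at 1.
Satisfying worlds: {5, 7}

5, 7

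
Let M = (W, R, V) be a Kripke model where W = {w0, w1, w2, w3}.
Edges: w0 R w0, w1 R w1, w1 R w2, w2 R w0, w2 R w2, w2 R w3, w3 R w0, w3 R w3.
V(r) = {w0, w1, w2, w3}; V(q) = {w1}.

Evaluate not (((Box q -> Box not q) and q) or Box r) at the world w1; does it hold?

No

At w1: ((Box q -> Box not q) and q) or Box r is true, so not (((Box q -> Box not q) and q) or Box r) is false.
  At w1: (Box q -> Box not q) and q is true, Box r is true, so ((Box q -> Box not q) and q) or Box r is true.
    At w1: Box q -> Box not q is true, q is true, so (Box q -> Box not q) and q is true.
      At w1: Box q is false, Box not q is false, so Box q -> Box not q is true.
    At w1: Box r requires r at every successor {w1, w2}.
      At w1: r is true.
      At w2: r is true.
    So Box r is true at w1.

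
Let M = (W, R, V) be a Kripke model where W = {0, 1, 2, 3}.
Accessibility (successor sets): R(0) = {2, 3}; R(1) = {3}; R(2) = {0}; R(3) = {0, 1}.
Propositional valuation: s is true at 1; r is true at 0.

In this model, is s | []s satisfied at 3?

At 3: s is false, []s is false, so s | []s is false.
  At 3: []s requires s at every successor {0, 1}.
    s fails at 0, so []s is false at 3.

No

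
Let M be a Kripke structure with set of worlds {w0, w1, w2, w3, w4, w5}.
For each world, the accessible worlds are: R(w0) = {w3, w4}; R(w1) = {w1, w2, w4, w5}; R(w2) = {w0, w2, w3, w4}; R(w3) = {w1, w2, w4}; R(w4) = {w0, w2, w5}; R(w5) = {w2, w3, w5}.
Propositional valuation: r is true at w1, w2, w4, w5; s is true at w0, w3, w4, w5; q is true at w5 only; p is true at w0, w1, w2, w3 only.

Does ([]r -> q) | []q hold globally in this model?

Recall that []ψ holds at a world iff ψ holds at every accessible world, and <>ψ holds iff ψ holds at some accessible world.
Let φ = ([]r -> q) | []q. Evaluate φ at each world:
  w0 (successors {w3, w4}): φ is true.
  w1 (successors {w1, w2, w4, w5}): φ is false.
  w2 (successors {w0, w2, w3, w4}): φ is true.
  w3 (successors {w1, w2, w4}): φ is false.
  w4 (successors {w0, w2, w5}): φ is true.
  w5 (successors {w2, w3, w5}): φ is true.
Detail at w1 (counterexample):
  At w1: []r -> q is false, []q is false, so ([]r -> q) | []q is false.
    At w1: []r is true, q is false, so []r -> q is false.
      At w1: []r requires r at every successor {w1, w2, w4, w5}.
        At w1: r is true.
        At w2: r is true.
        At w4: r is true.
        At w5: r is true.
      So []r is true at w1.
    At w1: []q requires q at every successor {w1, w2, w4, w5}.
      q fails at w1, so []q is false at w1.

No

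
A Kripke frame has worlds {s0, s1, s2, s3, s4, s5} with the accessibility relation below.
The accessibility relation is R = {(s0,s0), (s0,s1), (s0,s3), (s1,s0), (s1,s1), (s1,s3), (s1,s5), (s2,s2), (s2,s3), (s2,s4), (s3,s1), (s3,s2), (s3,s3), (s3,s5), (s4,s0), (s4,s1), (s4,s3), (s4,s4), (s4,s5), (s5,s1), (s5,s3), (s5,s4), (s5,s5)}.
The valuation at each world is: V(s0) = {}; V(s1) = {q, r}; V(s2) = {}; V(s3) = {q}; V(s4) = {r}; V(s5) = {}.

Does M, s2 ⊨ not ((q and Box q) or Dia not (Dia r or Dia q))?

At s2: (q and Box q) or Dia not (Dia r or Dia q) is false, so not ((q and Box q) or Dia not (Dia r or Dia q)) is true.
  At s2: q and Box q is false, Dia not (Dia r or Dia q) is false, so (q and Box q) or Dia not (Dia r or Dia q) is false.
    At s2: q is false, Box q is false, so q and Box q is false.
      At s2: Box q requires q at every successor {s2, s3, s4}.
        q fails at s2, so Box q is false at s2.
    At s2: Dia not (Dia r or Dia q) requires not (Dia r or Dia q) at some successor in {s2, s3, s4}.
      At s2: not (Dia r or Dia q) is false.
      At s3: not (Dia r or Dia q) is false.
      At s4: not (Dia r or Dia q) is false.
    So Dia not (Dia r or Dia q) is false at s2.

Yes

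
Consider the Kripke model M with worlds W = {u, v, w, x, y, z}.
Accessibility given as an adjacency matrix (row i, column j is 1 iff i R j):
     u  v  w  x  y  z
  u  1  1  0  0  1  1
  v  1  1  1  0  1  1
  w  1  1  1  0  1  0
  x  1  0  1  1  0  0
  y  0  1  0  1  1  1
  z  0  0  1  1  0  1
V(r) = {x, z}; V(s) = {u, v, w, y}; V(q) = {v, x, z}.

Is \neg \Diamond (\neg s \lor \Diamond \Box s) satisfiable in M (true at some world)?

Recall that \Box ψ holds at a world iff ψ holds at every accessible world, and \Diamond ψ holds iff ψ holds at some accessible world.
Let φ = \neg \Diamond (\neg s \lor \Diamond \Box s). Evaluate φ at each world:
  u (successors {u, v, y, z}): φ is false.
  v (successors {u, v, w, y, z}): φ is false.
  w (successors {u, v, w, y}): φ is false.
  x (successors {u, w, x}): φ is false.
  y (successors {v, x, y, z}): φ is false.
  z (successors {w, x, z}): φ is false.
For instance, at y:
  At y: \Diamond (\neg s \lor \Diamond \Box s) is true, so \neg \Diamond (\neg s \lor \Diamond \Box s) is false.
    At y: \Diamond (\neg s \lor \Diamond \Box s) requires \neg s \lor \Diamond \Box s at some successor in {v, x, y, z}.
      \neg s \lor \Diamond \Box s holds at v, so \Diamond (\neg s \lor \Diamond \Box s) is true at y.

No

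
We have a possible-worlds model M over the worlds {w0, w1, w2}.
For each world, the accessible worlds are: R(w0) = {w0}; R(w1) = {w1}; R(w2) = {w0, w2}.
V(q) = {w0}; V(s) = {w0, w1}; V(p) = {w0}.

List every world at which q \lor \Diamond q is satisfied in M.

Let φ = q \lor \Diamond q. Evaluate φ at each world:
  w0 (successors {w0}): φ is true.
  w1 (successors {w1}): φ is false.
  w2 (successors {w0, w2}): φ is true.
For instance, at w0:
  At w0: q is true, \Diamond q is true, so q \lor \Diamond q is true.
    At w0: \Diamond q requires q at some successor in {w0}.
      q holds at w0, so \Diamond q is true at w0.
Satisfying worlds: {w0, w2}

w0, w2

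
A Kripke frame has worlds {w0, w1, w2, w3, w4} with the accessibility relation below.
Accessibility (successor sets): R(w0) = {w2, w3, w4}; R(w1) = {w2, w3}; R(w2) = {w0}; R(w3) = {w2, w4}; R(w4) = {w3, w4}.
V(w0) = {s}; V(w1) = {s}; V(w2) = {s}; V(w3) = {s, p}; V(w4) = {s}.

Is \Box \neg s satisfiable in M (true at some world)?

Let φ = \Box \neg s. Evaluate φ at each world:
  w0 (successors {w2, w3, w4}): φ is false.
  w1 (successors {w2, w3}): φ is false.
  w2 (successors {w0}): φ is false.
  w3 (successors {w2, w4}): φ is false.
  w4 (successors {w3, w4}): φ is false.
For instance, at w2:
  At w2: \Box \neg s requires \neg s at every successor {w0}.
    \neg s fails at w0, so \Box \neg s is false at w2.

No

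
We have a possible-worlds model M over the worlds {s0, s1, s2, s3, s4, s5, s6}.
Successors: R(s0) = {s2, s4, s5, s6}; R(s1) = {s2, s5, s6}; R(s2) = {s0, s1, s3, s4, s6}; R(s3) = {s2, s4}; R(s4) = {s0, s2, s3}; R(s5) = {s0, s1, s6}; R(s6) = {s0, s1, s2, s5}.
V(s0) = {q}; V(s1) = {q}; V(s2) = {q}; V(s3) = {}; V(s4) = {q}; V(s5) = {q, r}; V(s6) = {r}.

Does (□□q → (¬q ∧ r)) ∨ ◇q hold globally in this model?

Recall that □ψ holds at a world iff ψ holds at every accessible world, and ◇ψ holds iff ψ holds at some accessible world.
Let φ = (□□q → (¬q ∧ r)) ∨ ◇q. Evaluate φ at each world:
  s0 (successors {s2, s4, s5, s6}): φ is true.
  s1 (successors {s2, s5, s6}): φ is true.
  s2 (successors {s0, s1, s3, s4, s6}): φ is true.
  s3 (successors {s2, s4}): φ is true.
  s4 (successors {s0, s2, s3}): φ is true.
  s5 (successors {s0, s1, s6}): φ is true.
  s6 (successors {s0, s1, s2, s5}): φ is true.
For instance, at s1:
  At s1: □□q → (¬q ∧ r) is true, ◇q is true, so (□□q → (¬q ∧ r)) ∨ ◇q is true.
    At s1: □□q is false, ¬q ∧ r is false, so □□q → (¬q ∧ r) is true.
      At s1: □□q requires □q at every successor {s2, s5, s6}.
        □q fails at s2, so □□q is false at s1.
    At s1: ◇q requires q at some successor in {s2, s5, s6}.
      q holds at s2, so ◇q is true at s1.

Yes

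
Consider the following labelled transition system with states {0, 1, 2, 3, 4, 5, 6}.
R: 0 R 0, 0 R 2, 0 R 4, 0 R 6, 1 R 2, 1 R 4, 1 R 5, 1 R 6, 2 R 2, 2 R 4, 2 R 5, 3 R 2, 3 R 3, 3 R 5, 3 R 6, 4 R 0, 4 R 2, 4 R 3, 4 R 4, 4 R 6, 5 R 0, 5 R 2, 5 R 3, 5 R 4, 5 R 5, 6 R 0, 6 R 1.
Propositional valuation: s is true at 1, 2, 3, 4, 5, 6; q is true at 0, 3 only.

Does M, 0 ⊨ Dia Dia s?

Yes

Recall that Dia ψ holds at a world iff ψ holds at some accessible world.
At 0: Dia Dia s requires Dia s at some successor in {0, 2, 4, 6}.
  Dia s holds at 0, so Dia Dia s is true at 0.
    At 0: Dia s requires s at some successor in {0, 2, 4, 6}.
      s holds at 2, so Dia s is true at 0.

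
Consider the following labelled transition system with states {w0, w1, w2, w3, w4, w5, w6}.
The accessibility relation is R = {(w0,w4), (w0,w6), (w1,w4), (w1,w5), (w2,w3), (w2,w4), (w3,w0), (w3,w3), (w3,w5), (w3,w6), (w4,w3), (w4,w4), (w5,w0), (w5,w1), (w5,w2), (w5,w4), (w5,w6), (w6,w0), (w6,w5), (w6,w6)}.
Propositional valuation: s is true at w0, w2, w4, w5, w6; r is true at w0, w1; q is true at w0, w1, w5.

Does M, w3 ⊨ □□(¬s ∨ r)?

No

Recall that □ψ holds at a world iff ψ holds at every accessible world, and ◇ψ holds iff ψ holds at some accessible world.
At w3: □□(¬s ∨ r) requires □(¬s ∨ r) at every successor {w0, w3, w5, w6}.
  □(¬s ∨ r) fails at w0, so □□(¬s ∨ r) is false at w3.
    At w0: □(¬s ∨ r) requires ¬s ∨ r at every successor {w4, w6}.
      ¬s ∨ r fails at w4, so □(¬s ∨ r) is false at w0.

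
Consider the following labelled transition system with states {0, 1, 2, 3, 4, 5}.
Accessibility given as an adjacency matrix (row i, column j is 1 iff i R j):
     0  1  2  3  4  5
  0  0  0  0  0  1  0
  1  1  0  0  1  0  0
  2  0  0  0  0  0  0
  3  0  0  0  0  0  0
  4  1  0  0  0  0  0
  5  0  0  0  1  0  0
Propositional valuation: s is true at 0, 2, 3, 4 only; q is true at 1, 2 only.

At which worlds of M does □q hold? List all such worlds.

Let φ = □q. Evaluate φ at each world:
  0 (successors {4}): φ is false.
  1 (successors {0, 3}): φ is false.
  2 (successors ∅): φ is true.
  3 (successors ∅): φ is true.
  4 (successors {0}): φ is false.
  5 (successors {3}): φ is false.
For instance, at 1:
  At 1: □q requires q at every successor {0, 3}.
    q fails at 0, so □q is false at 1.
Satisfying worlds: {2, 3}

2, 3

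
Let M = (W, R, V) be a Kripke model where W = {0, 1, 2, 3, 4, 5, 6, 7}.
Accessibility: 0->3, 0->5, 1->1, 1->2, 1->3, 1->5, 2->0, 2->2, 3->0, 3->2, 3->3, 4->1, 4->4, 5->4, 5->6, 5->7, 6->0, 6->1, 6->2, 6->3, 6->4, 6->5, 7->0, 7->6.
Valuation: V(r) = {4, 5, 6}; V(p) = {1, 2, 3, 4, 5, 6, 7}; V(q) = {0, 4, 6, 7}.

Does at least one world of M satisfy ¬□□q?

Yes

Recall that □ψ holds at a world iff ψ holds at every accessible world, and ◇ψ holds iff ψ holds at some accessible world.
Let φ = ¬□□q. Evaluate φ at each world:
  0 (successors {3, 5}): φ is true.
  1 (successors {1, 2, 3, 5}): φ is true.
  2 (successors {0, 2}): φ is true.
  3 (successors {0, 2, 3}): φ is true.
  4 (successors {1, 4}): φ is true.
  5 (successors {4, 6, 7}): φ is true.
  6 (successors {0, 1, 2, 3, 4, 5}): φ is true.
  7 (successors {0, 6}): φ is true.
Detail at 0 (witness):
  At 0: □□q is false, so ¬□□q is true.
    At 0: □□q requires □q at every successor {3, 5}.
      □q fails at 3, so □□q is false at 0.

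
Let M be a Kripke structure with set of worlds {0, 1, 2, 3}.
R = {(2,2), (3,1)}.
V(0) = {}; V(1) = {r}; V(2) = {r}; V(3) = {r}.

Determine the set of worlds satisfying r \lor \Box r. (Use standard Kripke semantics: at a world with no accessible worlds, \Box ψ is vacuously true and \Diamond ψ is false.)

0, 1, 2, 3

Let φ = r \lor \Box r. Evaluate φ at each world:
  0 (successors ∅): φ is true.
  1 (successors ∅): φ is true.
  2 (successors {2}): φ is true.
  3 (successors {1}): φ is true.
For instance, at 2:
  At 2: r is true, \Box r is true, so r \lor \Box r is true.
    At 2: \Box r requires r at every successor {2}.
      At 2: r is true.
    So \Box r is true at 2.
Satisfying worlds: {0, 1, 2, 3}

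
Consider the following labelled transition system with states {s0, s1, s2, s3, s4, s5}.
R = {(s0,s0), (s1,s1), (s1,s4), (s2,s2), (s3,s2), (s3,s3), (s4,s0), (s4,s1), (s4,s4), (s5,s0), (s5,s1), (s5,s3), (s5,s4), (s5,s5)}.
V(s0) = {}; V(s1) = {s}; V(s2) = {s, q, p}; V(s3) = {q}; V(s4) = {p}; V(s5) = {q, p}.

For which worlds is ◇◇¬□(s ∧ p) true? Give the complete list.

s0, s1, s3, s4, s5

Recall that □ψ holds at a world iff ψ holds at every accessible world, and ◇ψ holds iff ψ holds at some accessible world.
Let φ = ◇◇¬□(s ∧ p). Evaluate φ at each world:
  s0 (successors {s0}): φ is true.
  s1 (successors {s1, s4}): φ is true.
  s2 (successors {s2}): φ is false.
  s3 (successors {s2, s3}): φ is true.
  s4 (successors {s0, s1, s4}): φ is true.
  s5 (successors {s0, s1, s3, s4, s5}): φ is true.
For instance, at s2:
  At s2: ◇◇¬□(s ∧ p) requires ◇¬□(s ∧ p) at some successor in {s2}.
    At s2: ◇¬□(s ∧ p) is false.
  So ◇◇¬□(s ∧ p) is false at s2.
Satisfying worlds: {s0, s1, s3, s4, s5}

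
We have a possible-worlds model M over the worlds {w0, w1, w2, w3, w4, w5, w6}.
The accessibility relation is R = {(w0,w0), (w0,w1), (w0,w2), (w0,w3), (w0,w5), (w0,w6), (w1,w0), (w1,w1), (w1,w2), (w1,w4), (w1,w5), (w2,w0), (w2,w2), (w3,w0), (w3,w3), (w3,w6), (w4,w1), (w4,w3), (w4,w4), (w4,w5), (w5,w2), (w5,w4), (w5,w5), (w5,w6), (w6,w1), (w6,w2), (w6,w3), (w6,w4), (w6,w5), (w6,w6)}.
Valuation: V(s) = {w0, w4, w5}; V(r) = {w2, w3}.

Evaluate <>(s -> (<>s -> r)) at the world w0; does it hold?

Yes

At w0: <>(s -> (<>s -> r)) requires s -> (<>s -> r) at some successor in {w0, w1, w2, w3, w5, w6}.
  s -> (<>s -> r) holds at w1, so <>(s -> (<>s -> r)) is true at w0.
    At w1: s is false, <>s -> r is false, so s -> (<>s -> r) is true.
      At w1: <>s is true, r is false, so <>s -> r is false.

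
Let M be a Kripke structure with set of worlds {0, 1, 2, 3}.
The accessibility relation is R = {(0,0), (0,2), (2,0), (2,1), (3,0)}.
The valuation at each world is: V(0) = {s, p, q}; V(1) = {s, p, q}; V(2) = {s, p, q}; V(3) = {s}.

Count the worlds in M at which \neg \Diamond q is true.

Let φ = \neg \Diamond q. Evaluate φ at each world:
  0 (successors {0, 2}): φ is false.
  1 (successors ∅): φ is true.
  2 (successors {0, 1}): φ is false.
  3 (successors {0}): φ is false.
For instance, at 2:
  At 2: \Diamond q is true, so \neg \Diamond q is false.
    At 2: \Diamond q requires q at some successor in {0, 1}.
      q holds at 0, so \Diamond q is true at 2.
Satisfying worlds: {1}

1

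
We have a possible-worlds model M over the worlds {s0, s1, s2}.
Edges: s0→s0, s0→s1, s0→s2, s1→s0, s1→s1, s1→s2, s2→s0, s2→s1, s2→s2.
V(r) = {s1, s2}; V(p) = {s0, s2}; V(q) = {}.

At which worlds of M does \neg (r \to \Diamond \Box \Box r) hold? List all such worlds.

Let φ = \neg (r \to \Diamond \Box \Box r). Evaluate φ at each world:
  s0 (successors {s0, s1, s2}): φ is false.
  s1 (successors {s0, s1, s2}): φ is true.
  s2 (successors {s0, s1, s2}): φ is true.
For instance, at s1:
  At s1: r \to \Diamond \Box \Box r is false, so \neg (r \to \Diamond \Box \Box r) is true.
    At s1: r is true, \Diamond \Box \Box r is false, so r \to \Diamond \Box \Box r is false.
      At s1: \Diamond \Box \Box r requires \Box \Box r at some successor in {s0, s1, s2}.
        At s0: \Box \Box r is false.
        At s1: \Box \Box r is false.
        At s2: \Box \Box r is false.
      So \Diamond \Box \Box r is false at s1.
Satisfying worlds: {s1, s2}

s1, s2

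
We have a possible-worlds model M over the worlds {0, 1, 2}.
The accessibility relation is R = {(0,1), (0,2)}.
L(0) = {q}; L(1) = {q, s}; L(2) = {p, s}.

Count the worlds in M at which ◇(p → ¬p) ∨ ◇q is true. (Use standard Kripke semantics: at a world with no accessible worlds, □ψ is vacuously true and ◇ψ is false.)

1

Let φ = ◇(p → ¬p) ∨ ◇q. Evaluate φ at each world:
  0 (successors {1, 2}): φ is true.
  1 (successors ∅): φ is false.
  2 (successors ∅): φ is false.
For instance, at 0:
  At 0: ◇(p → ¬p) is true, ◇q is true, so ◇(p → ¬p) ∨ ◇q is true.
    At 0: ◇(p → ¬p) requires p → ¬p at some successor in {1, 2}.
      p → ¬p holds at 1, so ◇(p → ¬p) is true at 0.
    At 0: ◇q requires q at some successor in {1, 2}.
      q holds at 1, so ◇q is true at 0.
Satisfying worlds: {0}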